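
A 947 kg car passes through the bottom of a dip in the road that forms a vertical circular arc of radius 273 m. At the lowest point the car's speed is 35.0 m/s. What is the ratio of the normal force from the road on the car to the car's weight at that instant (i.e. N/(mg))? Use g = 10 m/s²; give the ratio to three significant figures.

At the bottom, N − mg = mv²/r, so N = m(v²/r + g) and N/(mg) = v²/(rg) + 1 = (35.0)²/(273 × 10.0) + 1 = 0.4487 + 1 = 1.449.

1.45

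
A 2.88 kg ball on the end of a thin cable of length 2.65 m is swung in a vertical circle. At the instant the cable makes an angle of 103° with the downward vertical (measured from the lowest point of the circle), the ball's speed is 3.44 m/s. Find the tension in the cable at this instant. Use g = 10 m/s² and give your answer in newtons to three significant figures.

Take the radial direction toward the centre of the circle as positive. The component of the weight along the string toward the centre is −mg cos φ (φ measured from the bottom), so Newton's second law along the string gives T − mg cos φ = m v²/r.
cos 103° = -0.2250, so T = m(v²/r + g cos φ) = 2.88 × ((3.44)²/2.65 + 10.0 × -0.2250) = 2.88 × (4.466 + (-2.250)) = 2.88 × 2.216 = 6.382 N.

6.38 N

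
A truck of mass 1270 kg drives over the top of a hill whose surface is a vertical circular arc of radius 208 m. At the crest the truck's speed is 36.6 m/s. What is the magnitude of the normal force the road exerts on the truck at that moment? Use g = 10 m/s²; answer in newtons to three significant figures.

At the crest the centripetal acceleration points downward (toward the centre of the arc), so mg − N = mv²/r.
N = m(g − v²/r) = 1270 × (10.0 − (36.6)²/208) = 1270 × (10.0 − 6.440) = 1270 × 3.560 = 4521 N.

4520 N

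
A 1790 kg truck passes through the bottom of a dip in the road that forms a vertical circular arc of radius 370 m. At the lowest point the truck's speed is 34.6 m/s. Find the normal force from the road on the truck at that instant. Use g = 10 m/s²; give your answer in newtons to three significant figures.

23700 N

At the lowest point, N points up (toward the centre) and the weight mg points down (away from the centre), so the net inward force is N − mg = mv²/r.
N = m(v²/r + g) = 1790 × ((34.6)²/370 + 10.0) = 1790 × (3.236 + 10.0) = 1790 × 13.24 = 23690 N.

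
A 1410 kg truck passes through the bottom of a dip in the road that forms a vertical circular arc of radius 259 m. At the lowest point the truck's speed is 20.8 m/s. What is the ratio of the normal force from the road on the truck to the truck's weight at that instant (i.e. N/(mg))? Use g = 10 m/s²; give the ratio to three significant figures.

1.17

At the bottom, N − mg = mv²/r, so N = m(v²/r + g) and N/(mg) = v²/(rg) + 1 = (20.8)²/(259 × 10.0) + 1 = 0.1670 + 1 = 1.167.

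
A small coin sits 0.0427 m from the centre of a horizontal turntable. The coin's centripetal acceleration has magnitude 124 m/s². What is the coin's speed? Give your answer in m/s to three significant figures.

a_c = v²/r ⇒ v = √(a_c · r) = √(124 × 0.0427) = √5.295 = 2.301 m/s.

2.30 m/s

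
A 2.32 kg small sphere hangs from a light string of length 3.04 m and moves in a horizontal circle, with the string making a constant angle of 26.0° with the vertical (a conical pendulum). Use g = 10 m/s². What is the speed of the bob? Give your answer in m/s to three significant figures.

The radius of the circle is r = L sinθ = 3.04 × sin 26.0° = 1.333 m.
Horizontally T sinθ = mv²/r and vertically T cosθ = mg, so tanθ = v²/(rg).
v = √(r g tanθ) = √(1.333 × 10.0 × 0.4877) = √6.500 = 2.549 m/s.

2.55 m/s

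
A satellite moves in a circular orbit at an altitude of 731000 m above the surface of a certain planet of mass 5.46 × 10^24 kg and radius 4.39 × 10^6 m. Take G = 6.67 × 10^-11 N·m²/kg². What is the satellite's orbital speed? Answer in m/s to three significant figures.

Orbital radius r = R + h = 4.39 × 10^6 + 731000 = 5.121 × 10^6 m.
Gravity supplies the centripetal force: G M m / r² = m v² / r, so v = √(GM/r).
v = √(6.67 × 10^-11 × 5.46 × 10^24 / 5.121 × 10^6) = √(7.112 × 10^7) = 8433 m/s.

8430 m/s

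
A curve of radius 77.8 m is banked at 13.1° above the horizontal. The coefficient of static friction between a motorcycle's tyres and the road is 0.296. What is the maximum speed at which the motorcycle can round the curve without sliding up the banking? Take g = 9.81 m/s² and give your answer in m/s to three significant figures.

At the maximum speed, friction acts down the slope at its limiting value f = μN. Radially (horizontal, toward centre): N sinθ + μN cosθ = mv²/r. Vertically: N cosθ − μN sinθ = mg.
Dividing: v² = r g (sinθ + μcosθ)/(cosθ − μsinθ).
sinθ + μcosθ = 0.2267 + 0.296×0.9740 = 0.5149; cosθ − μsinθ = 0.9740 − 0.296×0.2267 = 0.9069.
v² = 77.8 × 9.81 × 0.5149/0.9069 = 433.4 m²/s², so v = 20.82 m/s.

20.8 m/s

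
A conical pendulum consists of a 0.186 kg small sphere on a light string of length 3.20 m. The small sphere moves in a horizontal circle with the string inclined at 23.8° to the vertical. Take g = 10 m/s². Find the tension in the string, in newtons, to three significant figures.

Vertically the bob has no acceleration, so T cosθ = mg.
T = mg/cosθ = 0.186 × 10.0 / cos 23.8° = 1.860/0.9150 = 2.033 N.

2.03 N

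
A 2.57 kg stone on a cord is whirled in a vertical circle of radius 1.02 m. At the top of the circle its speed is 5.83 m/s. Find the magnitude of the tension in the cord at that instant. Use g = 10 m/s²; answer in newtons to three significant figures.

59.9 N

At the top, both T and the weight mg point inward (toward the centre), so T + mg = mv²/r.
T = m(v²/r − g) = 2.57 × ((5.83)²/1.02 − 10.0) = 2.57 × (33.32 − 10.0) = 2.57 × 23.32 = 59.94 N.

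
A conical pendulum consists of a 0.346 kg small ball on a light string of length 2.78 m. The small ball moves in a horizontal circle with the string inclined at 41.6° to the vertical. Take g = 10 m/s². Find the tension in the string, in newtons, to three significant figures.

4.63 N

Vertically the bob has no acceleration, so T cosθ = mg.
T = mg/cosθ = 0.346 × 10.0 / cos 41.6° = 3.460/0.7478 = 4.627 N.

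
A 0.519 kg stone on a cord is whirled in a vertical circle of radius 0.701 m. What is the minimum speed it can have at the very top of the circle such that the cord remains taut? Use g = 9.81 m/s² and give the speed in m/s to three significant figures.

At the highest point the centre is directly below, so both the weight and T act inward: T + mg = mv²/r.
At minimum speed T → 0, so mg = mv_min²/r ⇒ v_min = √(g r) = √(9.81 × 0.701) = 2.622 m/s.

2.62 m/s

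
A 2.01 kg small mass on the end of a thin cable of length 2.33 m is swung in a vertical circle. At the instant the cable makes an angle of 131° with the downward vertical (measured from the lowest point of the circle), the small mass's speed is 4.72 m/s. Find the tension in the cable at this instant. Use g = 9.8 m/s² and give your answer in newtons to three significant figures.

Take the radial direction toward the centre of the circle as positive. The component of the weight along the string toward the centre is −mg cos φ (φ measured from the bottom), so Newton's second law along the string gives T − mg cos φ = m v²/r.
cos 131° = -0.6561, so T = m(v²/r + g cos φ) = 2.01 × ((4.72)²/2.33 + 9.8 × -0.6561) = 2.01 × (9.562 + (-6.429)) = 2.01 × 3.132 = 6.296 N.

6.30 N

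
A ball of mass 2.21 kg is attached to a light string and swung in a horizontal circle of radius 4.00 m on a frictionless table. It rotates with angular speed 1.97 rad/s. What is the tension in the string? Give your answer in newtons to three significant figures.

34.3 N

v = ωr = 1.97 × 4.00 = 7.880 m/s.
The tension is the only horizontal force, so it supplies the full centripetal force: T = m v²/r = 2.21 × (7.880)²/4.00 = 2.21 × 62.09/4.00 = 34.31 N.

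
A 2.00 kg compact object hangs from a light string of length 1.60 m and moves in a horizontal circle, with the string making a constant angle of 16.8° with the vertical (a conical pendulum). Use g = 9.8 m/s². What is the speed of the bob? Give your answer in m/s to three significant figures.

1.17 m/s

The radius of the circle is r = L sinθ = 1.60 × sin 16.8° = 0.4625 m.
Horizontally T sinθ = mv²/r and vertically T cosθ = mg, so tanθ = v²/(rg).
v = √(r g tanθ) = √(0.4625 × 9.8 × 0.3019) = √1.368 = 1.170 m/s.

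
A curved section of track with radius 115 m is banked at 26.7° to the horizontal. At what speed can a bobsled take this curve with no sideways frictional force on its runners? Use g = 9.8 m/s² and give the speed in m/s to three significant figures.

23.8 m/s

On a frictionless banked curve, N sinθ = mv²/r and N cosθ = mg, so tanθ = v²/(rg).
v = √(r g tanθ) = √(115 × 9.8 × tan 26.7°) = √(115 × 9.8 × 0.5029) = √566.8 = 23.81 m/s.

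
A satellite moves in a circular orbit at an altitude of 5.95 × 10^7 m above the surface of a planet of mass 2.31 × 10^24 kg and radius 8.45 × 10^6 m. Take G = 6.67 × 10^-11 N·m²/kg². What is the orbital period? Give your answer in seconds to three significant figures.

r = R + h = 8.45 × 10^6 + 5.95 × 10^7 = 6.795 × 10^7 m. Gravity provides the centripetal force: G M m / r² = m v² / r ⇒ v = √(GM/r) = 1506 m/s.
T = 2πr/v = 2π × 6.795 × 10^7 / 1506 = 283500 s.

284000 s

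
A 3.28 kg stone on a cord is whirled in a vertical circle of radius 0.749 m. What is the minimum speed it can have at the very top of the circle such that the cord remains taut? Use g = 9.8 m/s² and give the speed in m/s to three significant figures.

At the highest point the centre is directly below, so both the weight and T act inward: T + mg = mv²/r.
At minimum speed T → 0, so mg = mv_min²/r ⇒ v_min = √(g r) = √(9.8 × 0.749) = 2.709 m/s.

2.71 m/s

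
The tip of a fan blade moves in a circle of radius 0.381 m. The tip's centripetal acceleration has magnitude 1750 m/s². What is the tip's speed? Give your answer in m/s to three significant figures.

a_c = v²/r ⇒ v = √(a_c · r) = √(1750 × 0.381) = √666.8 = 25.82 m/s.

25.8 m/s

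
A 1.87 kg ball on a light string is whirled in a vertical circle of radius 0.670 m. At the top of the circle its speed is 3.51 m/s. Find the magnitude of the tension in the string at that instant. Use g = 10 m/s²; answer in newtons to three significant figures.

15.7 N

At the top, both T and the weight mg point inward (toward the centre), so T + mg = mv²/r.
T = m(v²/r − g) = 1.87 × ((3.51)²/0.670 − 10.0) = 1.87 × (18.39 − 10.0) = 1.87 × 8.388 = 15.69 N.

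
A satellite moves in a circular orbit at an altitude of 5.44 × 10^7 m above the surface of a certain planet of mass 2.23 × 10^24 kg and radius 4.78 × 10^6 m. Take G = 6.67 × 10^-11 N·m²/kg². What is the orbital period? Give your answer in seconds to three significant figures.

235000 s

r = R + h = 4.78 × 10^6 + 5.44 × 10^7 = 5.918 × 10^7 m. Gravity provides the centripetal force: G M m / r² = m v² / r ⇒ v = √(GM/r) = 1585 m/s.
T = 2πr/v = 2π × 5.918 × 10^7 / 1585 = 234500 s.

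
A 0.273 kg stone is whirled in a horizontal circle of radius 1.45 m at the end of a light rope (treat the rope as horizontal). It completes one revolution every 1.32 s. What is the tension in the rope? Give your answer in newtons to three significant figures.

8.97 N

v = 2πr/T = 2π × 1.45/1.32 = 6.902 m/s.
The tension is the only horizontal force, so it supplies the full centripetal force: T = m v²/r = 0.273 × (6.902)²/1.45 = 0.273 × 47.64/1.45 = 8.969 N.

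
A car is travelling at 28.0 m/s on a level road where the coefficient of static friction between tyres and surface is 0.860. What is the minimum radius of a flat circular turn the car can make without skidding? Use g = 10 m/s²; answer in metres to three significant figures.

91.2 m

At the limit, μ_s m g = m v²/r, so r_min = v²/(μ_s g) = (28.0)²/(0.860 × 10.0) = 784.0/8.600 = 91.16 m.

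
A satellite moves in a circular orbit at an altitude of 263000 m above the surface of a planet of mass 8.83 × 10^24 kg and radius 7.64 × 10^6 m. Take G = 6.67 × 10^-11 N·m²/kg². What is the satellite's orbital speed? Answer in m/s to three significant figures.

Orbital radius r = R + h = 7.64 × 10^6 + 263000 = 7.903 × 10^6 m.
Gravity supplies the centripetal force: G M m / r² = m v² / r, so v = √(GM/r).
v = √(6.67 × 10^-11 × 8.83 × 10^24 / 7.903 × 10^6) = √(7.452 × 10^7) = 8633 m/s.

8630 m/s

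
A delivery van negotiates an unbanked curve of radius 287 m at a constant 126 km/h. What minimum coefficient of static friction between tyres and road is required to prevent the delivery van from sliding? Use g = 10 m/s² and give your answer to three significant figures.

v = 126/3.6 = 35.00 m/s.
Friction provides the centripetal force: μ_s m g = m v²/r, so μ_s = v²/(g r) = (35.00)²/(10.0 × 287) = 1225/2870 = 0.4268.

0.427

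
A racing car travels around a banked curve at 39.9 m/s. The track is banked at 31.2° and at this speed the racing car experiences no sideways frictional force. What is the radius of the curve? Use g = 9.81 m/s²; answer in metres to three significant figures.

Frictionless banking: tanθ = v²/(rg), so r = v²/(g tanθ).
r = (39.9)²/(9.81 × tan 31.2°) = 1592/(9.81 × 0.6056) = 1592/5.941 = 268.0 m.

268 m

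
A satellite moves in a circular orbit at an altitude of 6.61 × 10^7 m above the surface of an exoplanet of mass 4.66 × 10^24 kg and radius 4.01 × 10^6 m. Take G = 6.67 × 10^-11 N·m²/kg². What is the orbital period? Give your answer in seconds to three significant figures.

209000 s

r = R + h = 4.01 × 10^6 + 6.61 × 10^7 = 7.011 × 10^7 m. Gravity provides the centripetal force: G M m / r² = m v² / r ⇒ v = √(GM/r) = 2106 m/s.
T = 2πr/v = 2π × 7.011 × 10^7 / 2106 = 209200 s.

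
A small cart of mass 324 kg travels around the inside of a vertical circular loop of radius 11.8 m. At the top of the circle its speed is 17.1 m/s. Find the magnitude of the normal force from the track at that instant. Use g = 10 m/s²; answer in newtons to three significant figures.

At the top, both N and the weight mg point inward (toward the centre), so N + mg = mv²/r.
N = m(v²/r − g) = 324 × ((17.1)²/11.8 − 10.0) = 324 × (24.78 − 10.0) = 324 × 14.78 = 4789 N.

4790 N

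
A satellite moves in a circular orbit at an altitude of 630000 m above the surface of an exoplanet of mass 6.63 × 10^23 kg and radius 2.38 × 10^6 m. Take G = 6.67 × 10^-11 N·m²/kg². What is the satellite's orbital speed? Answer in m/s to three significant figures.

Orbital radius r = R + h = 2.38 × 10^6 + 630000 = 3.010 × 10^6 m.
Gravity supplies the centripetal force: G M m / r² = m v² / r, so v = √(GM/r).
v = √(6.67 × 10^-11 × 6.63 × 10^23 / 3.010 × 10^6) = √(1.469 × 10^7) = 3833 m/s.

3830 m/s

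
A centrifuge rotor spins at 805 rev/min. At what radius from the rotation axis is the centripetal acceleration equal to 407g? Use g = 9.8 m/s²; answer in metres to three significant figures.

ω = 805 rev/min × 2π/60 = 84.30 rad/s.
a_c = ω²r = 407g ⇒ r = 407 × 9.8 / (84.30)² = 3989/7106 = 0.5613 m.

0.561 m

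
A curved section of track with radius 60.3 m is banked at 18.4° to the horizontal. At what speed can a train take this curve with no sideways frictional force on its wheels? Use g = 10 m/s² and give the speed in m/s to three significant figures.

On a frictionless banked curve, N sinθ = mv²/r and N cosθ = mg, so tanθ = v²/(rg).
v = √(r g tanθ) = √(60.3 × 10.0 × tan 18.4°) = √(60.3 × 10.0 × 0.3327) = √200.6 = 14.16 m/s.

14.2 m/s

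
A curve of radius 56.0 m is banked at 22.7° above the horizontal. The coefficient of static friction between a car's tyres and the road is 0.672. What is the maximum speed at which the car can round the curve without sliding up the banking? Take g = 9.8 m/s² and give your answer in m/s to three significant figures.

28.9 m/s

At the maximum speed, friction acts down the slope at its limiting value f = μN. Radially (horizontal, toward centre): N sinθ + μN cosθ = mv²/r. Vertically: N cosθ − μN sinθ = mg.
Dividing: v² = r g (sinθ + μcosθ)/(cosθ − μsinθ).
sinθ + μcosθ = 0.3859 + 0.672×0.9225 = 1.006; cosθ − μsinθ = 0.9225 − 0.672×0.3859 = 0.6632.
v² = 56.0 × 9.8 × 1.006/0.6632 = 832.3 m²/s², so v = 28.85 m/s.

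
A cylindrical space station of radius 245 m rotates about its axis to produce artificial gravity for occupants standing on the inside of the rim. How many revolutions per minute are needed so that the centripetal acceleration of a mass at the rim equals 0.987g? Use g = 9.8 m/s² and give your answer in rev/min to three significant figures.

Require ω²r = 0.987g, so ω = √(0.987 × 9.8/245) = 0.1987 rad/s.
In rev/min: ω × 60/(2π) = 0.1987 × 60/(2π) = 1.897 rev/min.

1.90 rev/min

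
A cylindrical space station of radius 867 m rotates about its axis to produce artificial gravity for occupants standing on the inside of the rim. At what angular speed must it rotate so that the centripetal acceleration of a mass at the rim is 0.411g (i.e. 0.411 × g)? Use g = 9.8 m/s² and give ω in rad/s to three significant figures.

Centripetal acceleration a_c = ω²r. Setting ω²r = 0.411g:
ω = √(0.411g / r) = √(0.411 × 9.8 / 867) = √0.004646 = 0.06816 rad/s.

0.0682 rad/s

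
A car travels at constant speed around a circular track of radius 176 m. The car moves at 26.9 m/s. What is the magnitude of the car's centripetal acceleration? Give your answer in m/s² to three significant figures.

4.11 m/s²

a_c = v²/r = (26.90)²/176 = 723.6/176 = 4.111 m/s².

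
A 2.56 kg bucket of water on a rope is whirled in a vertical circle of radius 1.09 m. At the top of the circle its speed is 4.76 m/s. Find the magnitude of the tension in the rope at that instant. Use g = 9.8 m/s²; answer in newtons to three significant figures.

At the top, both T and the weight mg point inward (toward the centre), so T + mg = mv²/r.
T = m(v²/r − g) = 2.56 × ((4.76)²/1.09 − 9.8) = 2.56 × (20.79 − 9.8) = 2.56 × 10.99 = 28.13 N.

28.1 N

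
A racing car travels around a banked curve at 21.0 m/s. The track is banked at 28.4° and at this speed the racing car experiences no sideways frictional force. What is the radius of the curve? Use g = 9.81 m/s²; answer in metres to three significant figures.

Frictionless banking: tanθ = v²/(rg), so r = v²/(g tanθ).
r = (21.0)²/(9.81 × tan 28.4°) = 441.0/(9.81 × 0.5407) = 441.0/5.304 = 83.14 m.

83.1 m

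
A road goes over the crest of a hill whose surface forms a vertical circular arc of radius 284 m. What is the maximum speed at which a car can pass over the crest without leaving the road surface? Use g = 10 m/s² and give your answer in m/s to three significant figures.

At the crest the centre of the circle is below the car, so the net downward (centripetal) force is mg − N = mv²/r.
The car leaves the road when N → 0, giving v_max = √(g r) = √(10.0 × 284) = 53.29 m/s.

53.3 m/s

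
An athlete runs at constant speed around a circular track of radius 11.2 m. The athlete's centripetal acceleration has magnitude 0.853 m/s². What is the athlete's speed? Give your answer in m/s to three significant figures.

3.09 m/s

a_c = v²/r ⇒ v = √(a_c · r) = √(0.853 × 11.2) = √9.554 = 3.091 m/s.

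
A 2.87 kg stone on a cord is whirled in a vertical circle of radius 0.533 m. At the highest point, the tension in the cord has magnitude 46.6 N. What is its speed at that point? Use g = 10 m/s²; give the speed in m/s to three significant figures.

At the top, T + mg = mv²/r, so v = √(r(T/m + g)) = √(0.533 × (46.6/2.87 + 10.0)) = √(0.533 × 26.24) = √13.98 = 3.740 m/s.

3.74 m/s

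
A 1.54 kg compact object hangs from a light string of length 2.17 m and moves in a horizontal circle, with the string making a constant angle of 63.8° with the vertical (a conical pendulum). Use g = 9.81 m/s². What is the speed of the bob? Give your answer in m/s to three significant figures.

The radius of the circle is r = L sinθ = 2.17 × sin 63.8° = 1.947 m.
Horizontally T sinθ = mv²/r and vertically T cosθ = mg, so tanθ = v²/(rg).
v = √(r g tanθ) = √(1.947 × 9.81 × 2.032) = √38.82 = 6.230 m/s.

6.23 m/s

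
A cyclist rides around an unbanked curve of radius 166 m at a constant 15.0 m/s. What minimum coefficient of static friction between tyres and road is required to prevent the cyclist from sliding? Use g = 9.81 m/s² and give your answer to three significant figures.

Friction provides the centripetal force: μ_s m g = m v²/r, so μ_s = v²/(g r) = (15.00)²/(9.81 × 166) = 225.0/1628 = 0.1382.

0.138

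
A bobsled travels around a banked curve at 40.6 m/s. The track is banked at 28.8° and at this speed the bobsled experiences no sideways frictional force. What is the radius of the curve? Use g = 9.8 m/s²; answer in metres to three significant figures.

Frictionless banking: tanθ = v²/(rg), so r = v²/(g tanθ).
r = (40.6)²/(9.8 × tan 28.8°) = 1648/(9.8 × 0.5498) = 1648/5.388 = 306.0 m.

306 m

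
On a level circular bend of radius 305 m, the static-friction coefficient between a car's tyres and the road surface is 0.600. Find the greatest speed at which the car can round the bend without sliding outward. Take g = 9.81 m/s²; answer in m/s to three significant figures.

The only inward force on a level bend is static friction, so at the limit f_s = μ_s N = μ_s m g = m v²/r.
Mass cancels: v_max = √(μ_s g r) = √(0.600 × 9.81 × 305) = √1795 = 42.37 m/s.

42.4 m/s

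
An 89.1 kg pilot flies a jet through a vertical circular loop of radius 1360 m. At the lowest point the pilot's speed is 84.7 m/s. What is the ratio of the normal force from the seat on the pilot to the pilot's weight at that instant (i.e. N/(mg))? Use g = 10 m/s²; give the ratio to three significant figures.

1.53

At the bottom, N − mg = mv²/r, so N = m(v²/r + g) and N/(mg) = v²/(rg) + 1 = (84.7)²/(1360 × 10.0) + 1 = 0.5275 + 1 = 1.528.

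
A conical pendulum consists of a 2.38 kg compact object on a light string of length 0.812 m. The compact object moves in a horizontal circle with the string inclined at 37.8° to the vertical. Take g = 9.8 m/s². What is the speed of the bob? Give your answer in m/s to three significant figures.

The radius of the circle is r = L sinθ = 0.812 × sin 37.8° = 0.4977 m.
Horizontally T sinθ = mv²/r and vertically T cosθ = mg, so tanθ = v²/(rg).
v = √(r g tanθ) = √(0.4977 × 9.8 × 0.7757) = √3.783 = 1.945 m/s.

1.95 m/s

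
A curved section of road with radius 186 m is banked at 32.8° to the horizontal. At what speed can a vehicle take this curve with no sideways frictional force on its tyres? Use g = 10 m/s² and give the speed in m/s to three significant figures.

34.6 m/s

On a frictionless banked curve, N sinθ = mv²/r and N cosθ = mg, so tanθ = v²/(rg).
v = √(r g tanθ) = √(186 × 10.0 × tan 32.8°) = √(186 × 10.0 × 0.6445) = √1199 = 34.62 m/s.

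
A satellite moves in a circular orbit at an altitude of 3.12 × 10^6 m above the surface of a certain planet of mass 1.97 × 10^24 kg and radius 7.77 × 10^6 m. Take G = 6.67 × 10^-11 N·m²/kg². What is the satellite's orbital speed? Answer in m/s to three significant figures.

Orbital radius r = R + h = 7.77 × 10^6 + 3.12 × 10^6 = 1.089 × 10^7 m.
Gravity supplies the centripetal force: G M m / r² = m v² / r, so v = √(GM/r).
v = √(6.67 × 10^-11 × 1.97 × 10^24 / 1.089 × 10^7) = √(1.207 × 10^7) = 3474 m/s.

3470 m/s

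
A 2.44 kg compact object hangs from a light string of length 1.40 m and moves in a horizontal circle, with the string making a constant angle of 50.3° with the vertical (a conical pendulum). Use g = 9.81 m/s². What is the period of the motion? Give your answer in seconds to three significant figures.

r = L sinθ = 1.077 m. From T sinθ = mω²r and T cosθ = mg: tanθ = ω²r/g, so ω² = g tanθ / r = g/(L cosθ).
ω = √(g/(L cosθ)) = √(9.81/(1.40 × 0.6388)) = √10.97 = 3.312 rad/s.
Period = 2π/ω = 1.897 s.

1.90 s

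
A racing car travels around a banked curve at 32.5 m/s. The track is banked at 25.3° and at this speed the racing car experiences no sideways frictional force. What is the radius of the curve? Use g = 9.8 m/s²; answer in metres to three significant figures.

Frictionless banking: tanθ = v²/(rg), so r = v²/(g tanθ).
r = (32.5)²/(9.8 × tan 25.3°) = 1056/(9.8 × 0.4727) = 1056/4.632 = 228.0 m.

228 m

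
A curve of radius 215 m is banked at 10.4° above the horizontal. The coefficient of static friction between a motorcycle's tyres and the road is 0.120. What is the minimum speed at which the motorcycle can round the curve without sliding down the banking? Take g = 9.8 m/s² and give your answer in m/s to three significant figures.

11.4 m/s

At the minimum speed, friction acts up the slope at its limiting value f = μN. Radially (horizontal, toward centre): N sinθ − μN cosθ = mv²/r. Vertically: N cosθ + μN sinθ = mg.
Dividing: v² = r g (sinθ − μcosθ)/(cosθ + μsinθ).
sinθ − μcosθ = 0.1805 − 0.120×0.9836 = 0.06249; cosθ + μsinθ = 0.9836 + 0.120×0.1805 = 1.005.
v² = 215 × 9.8 × 0.06249/1.005 = 131.0 m²/s², so v = 11.44 m/s.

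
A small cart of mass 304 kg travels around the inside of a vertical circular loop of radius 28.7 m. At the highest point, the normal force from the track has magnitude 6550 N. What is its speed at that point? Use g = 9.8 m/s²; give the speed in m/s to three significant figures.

At the top, N + mg = mv²/r, so v = √(r(N/m + g)) = √(28.7 × (6550/304 + 9.8)) = √(28.7 × 31.35) = √899.6 = 29.99 m/s.

30.0 m/s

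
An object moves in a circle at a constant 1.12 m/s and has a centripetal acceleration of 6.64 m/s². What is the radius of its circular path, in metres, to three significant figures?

a_c = v²/r ⇒ r = v²/a_c = (1.12)²/6.64 = 1.254/6.64 = 0.1889 m.

0.189 m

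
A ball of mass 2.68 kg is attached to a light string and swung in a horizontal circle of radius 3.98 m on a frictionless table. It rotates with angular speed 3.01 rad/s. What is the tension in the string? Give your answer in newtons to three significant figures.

96.6 N

v = ωr = 3.01 × 3.98 = 11.98 m/s.
The tension is the only horizontal force, so it supplies the full centripetal force: T = m v²/r = 2.68 × (11.98)²/3.98 = 2.68 × 143.5/3.98 = 96.64 N.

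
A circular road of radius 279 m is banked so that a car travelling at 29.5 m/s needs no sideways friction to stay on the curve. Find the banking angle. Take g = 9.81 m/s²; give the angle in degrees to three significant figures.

With no friction, the horizontal component of the normal force provides the centripetal force: N sinθ = mv²/r, while N cosθ = mg vertically.
Dividing: tanθ = v²/(r g) = (29.5)²/(279 × 9.81) = 870.2/2737 = 0.3180.
θ = arctan(0.3180) = 17.64°.

17.6°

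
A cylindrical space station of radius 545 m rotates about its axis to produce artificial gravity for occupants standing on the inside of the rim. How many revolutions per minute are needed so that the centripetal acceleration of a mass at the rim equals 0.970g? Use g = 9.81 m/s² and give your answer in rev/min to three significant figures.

Require ω²r = 0.970g, so ω = √(0.970 × 9.81/545) = 0.1321 rad/s.
In rev/min: ω × 60/(2π) = 0.1321 × 60/(2π) = 1.262 rev/min.

1.26 rev/min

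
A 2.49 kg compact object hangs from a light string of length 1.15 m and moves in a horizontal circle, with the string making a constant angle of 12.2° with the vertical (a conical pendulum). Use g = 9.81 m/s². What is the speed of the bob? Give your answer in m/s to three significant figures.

0.718 m/s

The radius of the circle is r = L sinθ = 1.15 × sin 12.2° = 0.2430 m.
Horizontally T sinθ = mv²/r and vertically T cosθ = mg, so tanθ = v²/(rg).
v = √(r g tanθ) = √(0.2430 × 9.81 × 0.2162) = √0.5155 = 0.7179 m/s.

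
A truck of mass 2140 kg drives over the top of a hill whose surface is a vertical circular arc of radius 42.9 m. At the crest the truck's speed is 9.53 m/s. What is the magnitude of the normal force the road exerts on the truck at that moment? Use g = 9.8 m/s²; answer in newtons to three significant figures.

At the crest the centripetal acceleration points downward (toward the centre of the arc), so mg − N = mv²/r.
N = m(g − v²/r) = 2140 × (9.8 − (9.53)²/42.9) = 2140 × (9.8 − 2.117) = 2140 × 7.683 = 16440 N.

16400 N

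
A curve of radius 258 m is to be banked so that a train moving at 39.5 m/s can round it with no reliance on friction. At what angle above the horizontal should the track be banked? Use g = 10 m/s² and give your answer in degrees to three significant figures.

For a frictionless banked turn: horizontally N sinθ = mv²/r and vertically N cosθ = mg.
Dividing: tanθ = v²/(r g) = (39.5)²/(258 × 10.0) = 1560/2580 = 0.6047.
θ = arctan(0.6047) = 31.16°.

31.2°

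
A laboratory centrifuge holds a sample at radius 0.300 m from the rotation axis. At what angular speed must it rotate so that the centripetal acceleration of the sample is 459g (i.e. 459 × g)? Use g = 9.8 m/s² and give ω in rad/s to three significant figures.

122 rad/s

Centripetal acceleration a_c = ω²r. Setting ω²r = 459g:
ω = √(459g / r) = √(459 × 9.8 / 0.300) = √14990 = 122.4 rad/s.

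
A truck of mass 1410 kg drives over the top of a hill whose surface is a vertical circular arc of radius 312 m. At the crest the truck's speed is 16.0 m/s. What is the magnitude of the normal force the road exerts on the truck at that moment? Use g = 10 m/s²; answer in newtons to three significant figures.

At the crest the centripetal acceleration points downward (toward the centre of the arc), so mg − N = mv²/r.
N = m(g − v²/r) = 1410 × (10.0 − (16.0)²/312) = 1410 × (10.0 − 0.8205) = 1410 × 9.179 = 12940 N.

12900 N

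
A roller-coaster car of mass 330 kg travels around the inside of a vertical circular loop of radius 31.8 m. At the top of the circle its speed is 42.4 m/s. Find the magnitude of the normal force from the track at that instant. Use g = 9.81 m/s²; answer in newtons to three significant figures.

15400 N

At the top, both N and the weight mg point inward (toward the centre), so N + mg = mv²/r.
N = m(v²/r − g) = 330 × ((42.4)²/31.8 − 9.81) = 330 × (56.53 − 9.81) = 330 × 46.72 = 15420 N.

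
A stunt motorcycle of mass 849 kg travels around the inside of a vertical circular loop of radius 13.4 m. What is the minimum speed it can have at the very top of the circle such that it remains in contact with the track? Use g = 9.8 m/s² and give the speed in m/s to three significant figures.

11.5 m/s

At the highest point the centre is directly below, so both the weight and N act inward: N + mg = mv²/r.
At minimum speed N → 0, so mg = mv_min²/r ⇒ v_min = √(g r) = √(9.8 × 13.4) = 11.46 m/s.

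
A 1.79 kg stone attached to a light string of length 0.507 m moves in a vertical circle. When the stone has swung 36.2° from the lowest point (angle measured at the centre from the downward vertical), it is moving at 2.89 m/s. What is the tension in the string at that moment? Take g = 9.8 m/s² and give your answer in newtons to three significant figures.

43.6 N

Take the radial direction toward the centre of the circle as positive. The component of the weight along the string toward the centre is −mg cos φ (φ measured from the bottom), so Newton's second law along the string gives T − mg cos φ = m v²/r.
cos 36.2° = 0.8070, so T = m(v²/r + g cos φ) = 1.79 × ((2.89)²/0.507 + 9.8 × 0.8070) = 1.79 × (16.47 + (7.908)) = 1.79 × 24.38 = 43.64 N.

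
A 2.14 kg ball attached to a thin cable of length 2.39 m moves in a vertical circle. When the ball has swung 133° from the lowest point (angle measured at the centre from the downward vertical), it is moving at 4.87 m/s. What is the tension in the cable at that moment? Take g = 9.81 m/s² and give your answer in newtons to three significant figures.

Take the radial direction toward the centre of the circle as positive. The component of the weight along the string toward the centre is −mg cos φ (φ measured from the bottom), so Newton's second law along the string gives T − mg cos φ = m v²/r.
cos 133° = -0.6820, so T = m(v²/r + g cos φ) = 2.14 × ((4.87)²/2.39 + 9.81 × -0.6820) = 2.14 × (9.923 + (-6.690)) = 2.14 × 3.233 = 6.919 N.

6.92 N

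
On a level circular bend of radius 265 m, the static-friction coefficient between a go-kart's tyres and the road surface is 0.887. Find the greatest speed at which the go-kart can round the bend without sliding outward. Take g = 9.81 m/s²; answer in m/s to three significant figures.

48.0 m/s

Friction provides the centripetal force on a flat curve. At maximum speed it is at its limiting value: μ_s m g = m v²/r.
Mass cancels: v_max = √(μ_s g r) = √(0.887 × 9.81 × 265) = √2306 = 48.02 m/s.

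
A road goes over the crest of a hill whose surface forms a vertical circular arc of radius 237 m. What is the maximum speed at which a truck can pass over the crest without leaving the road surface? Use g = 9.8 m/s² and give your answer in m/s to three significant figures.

48.2 m/s

At the crest the centre of the circle is below the truck, so the net downward (centripetal) force is mg − N = mv²/r.
The truck leaves the road when N → 0, giving v_max = √(g r) = √(9.8 × 237) = 48.19 m/s.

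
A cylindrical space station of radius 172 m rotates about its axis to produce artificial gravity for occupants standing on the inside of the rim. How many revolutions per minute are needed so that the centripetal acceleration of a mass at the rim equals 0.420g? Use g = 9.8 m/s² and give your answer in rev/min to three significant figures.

Require ω²r = 0.420g, so ω = √(0.420 × 9.8/172) = 0.1547 rad/s.
In rev/min: ω × 60/(2π) = 0.1547 × 60/(2π) = 1.477 rev/min.

1.48 rev/min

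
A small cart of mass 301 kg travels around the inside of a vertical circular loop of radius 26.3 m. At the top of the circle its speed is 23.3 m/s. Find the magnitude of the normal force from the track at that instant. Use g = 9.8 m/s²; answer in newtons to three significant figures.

At the top, both N and the weight mg point inward (toward the centre), so N + mg = mv²/r.
N = m(v²/r − g) = 301 × ((23.3)²/26.3 − 9.8) = 301 × (20.64 − 9.8) = 301 × 10.84 = 3264 N.

3260 N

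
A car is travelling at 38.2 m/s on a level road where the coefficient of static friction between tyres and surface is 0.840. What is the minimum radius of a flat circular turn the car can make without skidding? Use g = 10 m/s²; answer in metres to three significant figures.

174 m

At the limit, μ_s m g = m v²/r, so r_min = v²/(μ_s g) = (38.2)²/(0.840 × 10.0) = 1459/8.400 = 173.7 m.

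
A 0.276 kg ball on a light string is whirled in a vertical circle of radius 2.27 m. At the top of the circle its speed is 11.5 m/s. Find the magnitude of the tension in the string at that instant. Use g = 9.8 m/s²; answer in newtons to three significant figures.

13.4 N

At the top, both T and the weight mg point inward (toward the centre), so T + mg = mv²/r.
T = m(v²/r − g) = 0.276 × ((11.5)²/2.27 − 9.8) = 0.276 × (58.26 − 9.8) = 0.276 × 48.46 = 13.37 N.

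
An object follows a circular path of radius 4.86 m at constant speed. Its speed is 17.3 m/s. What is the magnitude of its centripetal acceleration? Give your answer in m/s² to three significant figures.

61.6 m/s²

a_c = v²/r = (17.30)²/4.86 = 299.3/4.86 = 61.58 m/s².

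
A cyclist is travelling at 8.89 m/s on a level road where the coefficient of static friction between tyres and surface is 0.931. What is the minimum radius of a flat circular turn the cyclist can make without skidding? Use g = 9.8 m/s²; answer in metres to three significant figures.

8.66 m

At the limit, μ_s m g = m v²/r, so r_min = v²/(μ_s g) = (8.89)²/(0.931 × 9.8) = 79.03/9.124 = 8.662 m.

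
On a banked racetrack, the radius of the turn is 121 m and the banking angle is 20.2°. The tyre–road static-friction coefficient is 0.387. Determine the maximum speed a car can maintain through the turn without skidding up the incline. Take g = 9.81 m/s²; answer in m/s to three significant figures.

At the maximum speed, friction acts down the slope at its limiting value f = μN. Radially (horizontal, toward centre): N sinθ + μN cosθ = mv²/r. Vertically: N cosθ − μN sinθ = mg.
Dividing: v² = r g (sinθ + μcosθ)/(cosθ − μsinθ).
sinθ + μcosθ = 0.3453 + 0.387×0.9385 = 0.7085; cosθ − μsinθ = 0.9385 − 0.387×0.3453 = 0.8049.
v² = 121 × 9.81 × 0.7085/0.8049 = 1045 m²/s², so v = 32.32 m/s.

32.3 m/s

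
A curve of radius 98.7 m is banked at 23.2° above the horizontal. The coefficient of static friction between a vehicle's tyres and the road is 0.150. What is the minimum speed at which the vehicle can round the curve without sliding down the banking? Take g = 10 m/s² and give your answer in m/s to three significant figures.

At the minimum speed, friction acts up the slope at its limiting value f = μN. Radially (horizontal, toward centre): N sinθ − μN cosθ = mv²/r. Vertically: N cosθ + μN sinθ = mg.
Dividing: v² = r g (sinθ − μcosθ)/(cosθ + μsinθ).
sinθ − μcosθ = 0.3939 − 0.150×0.9191 = 0.2561; cosθ + μsinθ = 0.9191 + 0.150×0.3939 = 0.9782.
v² = 98.7 × 10.0 × 0.2561/0.9782 = 258.4 m²/s², so v = 16.07 m/s.

16.1 m/s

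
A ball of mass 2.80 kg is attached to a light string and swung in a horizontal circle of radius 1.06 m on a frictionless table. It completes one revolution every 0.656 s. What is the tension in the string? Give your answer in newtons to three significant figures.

v = 2πr/T = 2π × 1.06/0.656 = 10.15 m/s.
The tension is the only horizontal force, so it supplies the full centripetal force: T = m v²/r = 2.80 × (10.15)²/1.06 = 2.80 × 103.1/1.06 = 272.3 N.

272 N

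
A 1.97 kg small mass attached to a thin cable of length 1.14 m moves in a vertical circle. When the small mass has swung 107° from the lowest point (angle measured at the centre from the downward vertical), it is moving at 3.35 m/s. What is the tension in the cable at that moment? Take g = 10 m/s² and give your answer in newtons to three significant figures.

13.6 N

Take the radial direction toward the centre of the circle as positive. The component of the weight along the string toward the centre is −mg cos φ (φ measured from the bottom), so Newton's second law along the string gives T − mg cos φ = m v²/r.
cos 107° = -0.2924, so T = m(v²/r + g cos φ) = 1.97 × ((3.35)²/1.14 + 10.0 × -0.2924) = 1.97 × (9.844 + (-2.924)) = 1.97 × 6.921 = 13.63 N.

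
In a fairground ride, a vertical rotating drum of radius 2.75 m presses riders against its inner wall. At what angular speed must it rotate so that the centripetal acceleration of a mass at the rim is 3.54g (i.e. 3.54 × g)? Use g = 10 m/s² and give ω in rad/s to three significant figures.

Centripetal acceleration a_c = ω²r. Setting ω²r = 3.54g:
ω = √(3.54g / r) = √(3.54 × 10.0 / 2.75) = √12.87 = 3.588 rad/s.

3.59 rad/s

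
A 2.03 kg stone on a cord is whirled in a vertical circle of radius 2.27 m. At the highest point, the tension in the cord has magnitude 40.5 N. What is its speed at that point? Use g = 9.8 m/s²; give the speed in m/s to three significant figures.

8.22 m/s

At the top, T + mg = mv²/r, so v = √(r(T/m + g)) = √(2.27 × (40.5/2.03 + 9.8)) = √(2.27 × 29.75) = √67.53 = 8.218 m/s.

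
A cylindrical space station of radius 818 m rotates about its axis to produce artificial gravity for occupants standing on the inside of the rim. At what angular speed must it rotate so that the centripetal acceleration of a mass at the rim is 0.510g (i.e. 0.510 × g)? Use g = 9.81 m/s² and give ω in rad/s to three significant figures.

0.0782 rad/s

Centripetal acceleration a_c = ω²r. Setting ω²r = 0.510g:
ω = √(0.510g / r) = √(0.510 × 9.81 / 818) = √0.006116 = 0.07821 rad/s.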